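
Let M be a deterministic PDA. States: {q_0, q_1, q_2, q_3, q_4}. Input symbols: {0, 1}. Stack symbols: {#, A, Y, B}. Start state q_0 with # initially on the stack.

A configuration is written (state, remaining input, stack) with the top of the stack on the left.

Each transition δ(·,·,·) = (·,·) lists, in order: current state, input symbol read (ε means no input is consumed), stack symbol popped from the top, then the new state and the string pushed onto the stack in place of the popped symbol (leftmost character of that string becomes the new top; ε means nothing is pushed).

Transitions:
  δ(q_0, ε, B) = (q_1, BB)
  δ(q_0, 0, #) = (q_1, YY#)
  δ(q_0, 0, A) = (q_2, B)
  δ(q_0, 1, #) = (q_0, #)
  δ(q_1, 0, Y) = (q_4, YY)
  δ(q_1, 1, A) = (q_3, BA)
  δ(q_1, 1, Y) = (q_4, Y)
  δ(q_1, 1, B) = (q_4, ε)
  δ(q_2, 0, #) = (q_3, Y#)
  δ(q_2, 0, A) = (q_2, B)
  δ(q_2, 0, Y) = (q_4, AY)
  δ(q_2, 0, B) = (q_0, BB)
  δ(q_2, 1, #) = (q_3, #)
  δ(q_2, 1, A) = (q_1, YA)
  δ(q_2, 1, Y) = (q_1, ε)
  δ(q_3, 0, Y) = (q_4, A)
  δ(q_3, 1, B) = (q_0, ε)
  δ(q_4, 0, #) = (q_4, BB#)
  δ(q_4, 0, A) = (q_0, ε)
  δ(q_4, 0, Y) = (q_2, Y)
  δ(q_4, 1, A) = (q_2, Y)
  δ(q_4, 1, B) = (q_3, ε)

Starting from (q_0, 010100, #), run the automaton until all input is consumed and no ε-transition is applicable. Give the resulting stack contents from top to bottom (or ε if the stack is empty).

YY#

(q_0, 010100, #)
  read 0, top #: go to q_1, push YY# → (q_1, 10100, YY#)
  read 1, top Y: go to q_4, push Y → (q_4, 0100, YY#)
  read 0, top Y: go to q_2, push Y → (q_2, 100, YY#)
  read 1, top Y: go to q_1, push ε → (q_1, 00, Y#)
  read 0, top Y: go to q_4, push YY → (q_4, 0, YY#)
  read 0, top Y: go to q_2, push Y → (q_2, ε, YY#)
All input consumed in state q_2 with stack YY#.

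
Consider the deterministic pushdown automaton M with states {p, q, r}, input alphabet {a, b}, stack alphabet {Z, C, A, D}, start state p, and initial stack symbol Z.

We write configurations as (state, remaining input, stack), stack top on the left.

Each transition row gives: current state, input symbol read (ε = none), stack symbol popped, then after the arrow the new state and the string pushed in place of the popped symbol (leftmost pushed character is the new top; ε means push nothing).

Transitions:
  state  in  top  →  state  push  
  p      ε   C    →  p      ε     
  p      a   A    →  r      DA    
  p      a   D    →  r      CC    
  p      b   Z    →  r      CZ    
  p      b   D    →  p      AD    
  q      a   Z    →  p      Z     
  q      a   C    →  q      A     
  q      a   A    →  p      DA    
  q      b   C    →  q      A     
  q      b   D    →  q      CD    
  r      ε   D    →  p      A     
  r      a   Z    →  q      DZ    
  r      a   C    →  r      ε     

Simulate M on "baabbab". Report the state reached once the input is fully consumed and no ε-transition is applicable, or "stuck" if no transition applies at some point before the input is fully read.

p

(p, baabbab, Z)
  read b, top Z: go to r, push CZ → (r, aabbab, CZ)
  read a, top C: go to r, push ε → (r, abbab, Z)
  read a, top Z: go to q, push DZ → (q, bbab, DZ)
  read b, top D: go to q, push CD → (q, bab, CDZ)
  read b, top C: go to q, push A → (q, ab, ADZ)
  read a, top A: go to p, push DA → (p, b, DADZ)
  read b, top D: go to p, push AD → (p, ε, ADADZ)
All input consumed; M is in state p.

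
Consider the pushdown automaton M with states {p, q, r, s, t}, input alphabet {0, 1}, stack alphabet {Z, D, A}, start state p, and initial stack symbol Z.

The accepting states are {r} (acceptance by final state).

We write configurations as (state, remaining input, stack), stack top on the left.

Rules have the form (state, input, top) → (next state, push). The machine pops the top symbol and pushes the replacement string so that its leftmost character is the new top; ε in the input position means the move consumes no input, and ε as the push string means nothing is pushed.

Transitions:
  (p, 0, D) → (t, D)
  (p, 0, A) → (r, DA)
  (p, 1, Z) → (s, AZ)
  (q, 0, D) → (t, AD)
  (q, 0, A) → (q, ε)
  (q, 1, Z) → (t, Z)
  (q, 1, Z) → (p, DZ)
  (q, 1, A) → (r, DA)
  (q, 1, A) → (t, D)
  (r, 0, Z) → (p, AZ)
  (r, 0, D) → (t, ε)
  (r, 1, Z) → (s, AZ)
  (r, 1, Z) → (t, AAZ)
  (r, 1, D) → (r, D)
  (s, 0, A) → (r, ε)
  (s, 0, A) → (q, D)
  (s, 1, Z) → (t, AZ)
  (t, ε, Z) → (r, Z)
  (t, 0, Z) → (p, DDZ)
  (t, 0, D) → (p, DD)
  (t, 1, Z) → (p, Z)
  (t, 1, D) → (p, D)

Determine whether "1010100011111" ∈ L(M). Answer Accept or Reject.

One accepting computation: (p, 1010100011111, Z) ⊢ (s, 010100011111, AZ) ⊢ (r, 10100011111, Z) ⊢ (s, 0100011111, AZ) ⊢ (r, 100011111, Z) ⊢ (s, 00011111, AZ) ⊢ (r, 0011111, Z) ⊢ (p, 011111, AZ) ⊢ (r, 11111, DAZ) ⊢ (r, 1111, DAZ) ⊢ (r, 111, DAZ) ⊢ (r, 11, DAZ) ⊢ (r, 1, DAZ) ⊢ (r, ε, DAZ)
All input consumed and state r ∈ F.

Accept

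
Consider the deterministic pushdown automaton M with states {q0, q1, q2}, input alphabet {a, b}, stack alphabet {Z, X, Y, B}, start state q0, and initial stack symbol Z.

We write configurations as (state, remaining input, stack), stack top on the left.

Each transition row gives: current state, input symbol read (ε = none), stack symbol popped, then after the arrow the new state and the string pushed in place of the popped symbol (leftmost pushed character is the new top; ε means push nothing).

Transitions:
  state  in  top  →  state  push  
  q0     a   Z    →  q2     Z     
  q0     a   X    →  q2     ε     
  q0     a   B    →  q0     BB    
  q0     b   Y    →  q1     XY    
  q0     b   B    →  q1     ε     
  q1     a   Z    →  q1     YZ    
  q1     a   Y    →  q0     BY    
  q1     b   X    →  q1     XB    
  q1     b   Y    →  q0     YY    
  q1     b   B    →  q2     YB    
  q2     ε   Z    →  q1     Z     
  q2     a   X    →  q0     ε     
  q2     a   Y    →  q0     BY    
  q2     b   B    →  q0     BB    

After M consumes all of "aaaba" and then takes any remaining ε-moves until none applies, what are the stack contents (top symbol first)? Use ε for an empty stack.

(q0, aaaba, Z)
  read a, top Z: go to q2, push Z → (q2, aaba, Z)
  ε-move, top Z: go to q1, push Z → (q1, aaba, Z)
  read a, top Z: go to q1, push YZ → (q1, aba, YZ)
  read a, top Y: go to q0, push BY → (q0, ba, BYZ)
  read b, top B: go to q1, push ε → (q1, a, YZ)
  read a, top Y: go to q0, push BY → (q0, ε, BYZ)
All input consumed in state q0 with stack BYZ.

BYZ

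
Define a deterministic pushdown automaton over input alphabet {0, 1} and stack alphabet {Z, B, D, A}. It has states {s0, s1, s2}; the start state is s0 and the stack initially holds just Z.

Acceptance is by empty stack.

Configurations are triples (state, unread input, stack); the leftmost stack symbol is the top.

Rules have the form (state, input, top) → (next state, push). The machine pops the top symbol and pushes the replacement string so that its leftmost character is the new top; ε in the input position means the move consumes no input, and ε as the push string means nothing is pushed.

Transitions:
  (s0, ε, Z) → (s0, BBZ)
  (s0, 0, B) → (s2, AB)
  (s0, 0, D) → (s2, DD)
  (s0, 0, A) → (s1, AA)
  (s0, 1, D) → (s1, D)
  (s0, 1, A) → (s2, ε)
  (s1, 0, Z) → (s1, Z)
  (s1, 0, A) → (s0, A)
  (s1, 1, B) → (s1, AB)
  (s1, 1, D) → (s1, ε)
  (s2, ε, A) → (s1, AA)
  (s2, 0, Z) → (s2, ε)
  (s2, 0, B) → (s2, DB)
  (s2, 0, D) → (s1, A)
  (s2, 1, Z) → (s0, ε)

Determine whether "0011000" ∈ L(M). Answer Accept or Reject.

Reject

(s0, 0011000, Z) ⊢ (s0, 0011000, BBZ) ⊢ (s2, 011000, ABBZ) ⊢ (s1, 011000, AABBZ) ⊢ (s0, 11000, AABBZ) ⊢ (s2, 1000, ABBZ) ⊢ (s1, 1000, AABBZ)
No transition applies at (s1, 1000, AABBZ); input not fully consumed.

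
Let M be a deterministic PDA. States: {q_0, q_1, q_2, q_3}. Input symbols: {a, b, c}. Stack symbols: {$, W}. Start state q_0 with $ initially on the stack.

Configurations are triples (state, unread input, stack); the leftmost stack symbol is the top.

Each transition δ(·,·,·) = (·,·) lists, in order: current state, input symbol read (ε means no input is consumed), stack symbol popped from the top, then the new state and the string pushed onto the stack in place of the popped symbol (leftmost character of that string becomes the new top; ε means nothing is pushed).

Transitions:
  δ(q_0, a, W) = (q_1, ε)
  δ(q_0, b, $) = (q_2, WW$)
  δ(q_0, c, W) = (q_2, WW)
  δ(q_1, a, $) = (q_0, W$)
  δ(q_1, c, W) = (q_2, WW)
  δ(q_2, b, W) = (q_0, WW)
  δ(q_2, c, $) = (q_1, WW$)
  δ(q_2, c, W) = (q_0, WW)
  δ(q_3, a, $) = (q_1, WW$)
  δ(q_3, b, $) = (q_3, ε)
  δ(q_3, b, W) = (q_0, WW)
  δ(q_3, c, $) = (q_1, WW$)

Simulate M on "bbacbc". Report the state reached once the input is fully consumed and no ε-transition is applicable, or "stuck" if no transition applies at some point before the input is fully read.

q_2

(q_0, bbacbc, $)
  read b, top $: go to q_2, push WW$ → (q_2, bacbc, WW$)
  read b, top W: go to q_0, push WW → (q_0, acbc, WWW$)
  read a, top W: go to q_1, push ε → (q_1, cbc, WW$)
  read c, top W: go to q_2, push WW → (q_2, bc, WWW$)
  read b, top W: go to q_0, push WW → (q_0, c, WWWW$)
  read c, top W: go to q_2, push WW → (q_2, ε, WWWWW$)
All input consumed; M is in state q_2.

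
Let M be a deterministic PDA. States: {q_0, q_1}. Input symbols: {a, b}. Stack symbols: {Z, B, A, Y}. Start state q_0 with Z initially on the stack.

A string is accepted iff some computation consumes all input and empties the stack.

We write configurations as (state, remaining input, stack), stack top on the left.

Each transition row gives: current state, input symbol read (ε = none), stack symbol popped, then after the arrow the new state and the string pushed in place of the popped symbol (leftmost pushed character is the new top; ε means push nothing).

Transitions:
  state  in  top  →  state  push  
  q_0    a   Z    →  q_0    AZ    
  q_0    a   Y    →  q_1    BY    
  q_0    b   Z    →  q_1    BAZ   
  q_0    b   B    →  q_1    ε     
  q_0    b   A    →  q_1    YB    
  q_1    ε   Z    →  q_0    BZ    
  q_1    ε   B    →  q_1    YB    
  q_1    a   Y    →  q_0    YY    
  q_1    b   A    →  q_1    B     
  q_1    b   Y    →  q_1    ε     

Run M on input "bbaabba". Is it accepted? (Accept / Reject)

Reject

(q_0, bbaabba, Z) ⊢ (q_1, baabba, BAZ) ⊢ (q_1, baabba, YBAZ) ⊢ (q_1, aabba, BAZ) ⊢ (q_1, aabba, YBAZ) ⊢ (q_0, abba, YYBAZ) ⊢ (q_1, bba, BYYBAZ) ⊢ (q_1, bba, YBYYBAZ) ⊢ (q_1, ba, BYYBAZ) ⊢ (q_1, ba, YBYYBAZ) ⊢ (q_1, a, BYYBAZ) ⊢ (q_1, a, YBYYBAZ) ⊢ (q_0, ε, YYBYYBAZ)
All input consumed; stack is YYBYYBAZ, not empty, and no further ε-move applies.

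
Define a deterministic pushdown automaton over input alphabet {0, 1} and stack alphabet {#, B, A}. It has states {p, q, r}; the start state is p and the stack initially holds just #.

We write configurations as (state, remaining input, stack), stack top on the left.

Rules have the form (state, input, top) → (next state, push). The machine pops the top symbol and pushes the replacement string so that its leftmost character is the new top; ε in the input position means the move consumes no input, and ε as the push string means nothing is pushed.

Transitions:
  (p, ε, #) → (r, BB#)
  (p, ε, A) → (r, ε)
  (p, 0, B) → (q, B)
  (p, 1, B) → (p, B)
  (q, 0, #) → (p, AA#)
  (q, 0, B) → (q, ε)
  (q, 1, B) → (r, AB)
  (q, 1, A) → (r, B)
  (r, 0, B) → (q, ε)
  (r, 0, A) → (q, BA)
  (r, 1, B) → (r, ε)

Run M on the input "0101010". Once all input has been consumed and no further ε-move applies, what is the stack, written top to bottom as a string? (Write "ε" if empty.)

(p, 0101010, #)
  ε-move, top #: go to r, push BB# → (r, 0101010, BB#)
  read 0, top B: go to q, push ε → (q, 101010, B#)
  read 1, top B: go to r, push AB → (r, 01010, AB#)
  read 0, top A: go to q, push BA → (q, 1010, BAB#)
  read 1, top B: go to r, push AB → (r, 010, ABAB#)
  read 0, top A: go to q, push BA → (q, 10, BABAB#)
  read 1, top B: go to r, push AB → (r, 0, ABABAB#)
  read 0, top A: go to q, push BA → (q, ε, BABABAB#)
All input consumed in state q with stack BABABAB#.

BABABAB#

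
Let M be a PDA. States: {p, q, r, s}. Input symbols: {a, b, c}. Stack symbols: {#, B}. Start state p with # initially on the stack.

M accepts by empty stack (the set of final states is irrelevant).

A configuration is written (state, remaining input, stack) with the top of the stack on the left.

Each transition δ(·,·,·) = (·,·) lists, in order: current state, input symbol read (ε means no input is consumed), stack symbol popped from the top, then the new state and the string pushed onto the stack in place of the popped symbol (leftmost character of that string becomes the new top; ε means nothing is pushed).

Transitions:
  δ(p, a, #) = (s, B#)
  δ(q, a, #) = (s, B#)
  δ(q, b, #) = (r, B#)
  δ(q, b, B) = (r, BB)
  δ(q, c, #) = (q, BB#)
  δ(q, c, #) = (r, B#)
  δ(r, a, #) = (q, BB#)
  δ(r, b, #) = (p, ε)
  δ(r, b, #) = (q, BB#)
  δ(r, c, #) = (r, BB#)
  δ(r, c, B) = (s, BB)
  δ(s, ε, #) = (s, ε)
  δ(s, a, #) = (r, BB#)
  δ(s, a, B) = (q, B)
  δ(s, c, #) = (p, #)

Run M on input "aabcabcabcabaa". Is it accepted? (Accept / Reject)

Reject

No computation consumes all input and empties the stack.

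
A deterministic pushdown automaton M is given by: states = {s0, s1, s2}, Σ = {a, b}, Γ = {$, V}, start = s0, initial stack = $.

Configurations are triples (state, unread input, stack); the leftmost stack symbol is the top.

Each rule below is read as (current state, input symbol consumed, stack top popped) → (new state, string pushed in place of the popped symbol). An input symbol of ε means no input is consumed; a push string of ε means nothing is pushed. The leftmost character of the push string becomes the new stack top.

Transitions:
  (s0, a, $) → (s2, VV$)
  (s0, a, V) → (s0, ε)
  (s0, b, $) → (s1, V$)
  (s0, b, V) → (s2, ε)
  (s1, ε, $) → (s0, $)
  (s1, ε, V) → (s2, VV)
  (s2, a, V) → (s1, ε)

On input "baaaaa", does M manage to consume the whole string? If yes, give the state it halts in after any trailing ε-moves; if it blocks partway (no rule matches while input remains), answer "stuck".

s2

(s0, baaaaa, $)
  read b, top $: go to s1, push V$ → (s1, aaaaa, V$)
  ε-move, top V: go to s2, push VV → (s2, aaaaa, VV$)
  read a, top V: go to s1, push ε → (s1, aaaa, V$)
  ε-move, top V: go to s2, push VV → (s2, aaaa, VV$)
  read a, top V: go to s1, push ε → (s1, aaa, V$)
  ε-move, top V: go to s2, push VV → (s2, aaa, VV$)
  read a, top V: go to s1, push ε → (s1, aa, V$)
  ε-move, top V: go to s2, push VV → (s2, aa, VV$)
  read a, top V: go to s1, push ε → (s1, a, V$)
  ε-move, top V: go to s2, push VV → (s2, a, VV$)
  read a, top V: go to s1, push ε → (s1, ε, V$)
  ε-move, top V: go to s2, push VV → (s2, ε, VV$)
All input consumed; M is in state s2.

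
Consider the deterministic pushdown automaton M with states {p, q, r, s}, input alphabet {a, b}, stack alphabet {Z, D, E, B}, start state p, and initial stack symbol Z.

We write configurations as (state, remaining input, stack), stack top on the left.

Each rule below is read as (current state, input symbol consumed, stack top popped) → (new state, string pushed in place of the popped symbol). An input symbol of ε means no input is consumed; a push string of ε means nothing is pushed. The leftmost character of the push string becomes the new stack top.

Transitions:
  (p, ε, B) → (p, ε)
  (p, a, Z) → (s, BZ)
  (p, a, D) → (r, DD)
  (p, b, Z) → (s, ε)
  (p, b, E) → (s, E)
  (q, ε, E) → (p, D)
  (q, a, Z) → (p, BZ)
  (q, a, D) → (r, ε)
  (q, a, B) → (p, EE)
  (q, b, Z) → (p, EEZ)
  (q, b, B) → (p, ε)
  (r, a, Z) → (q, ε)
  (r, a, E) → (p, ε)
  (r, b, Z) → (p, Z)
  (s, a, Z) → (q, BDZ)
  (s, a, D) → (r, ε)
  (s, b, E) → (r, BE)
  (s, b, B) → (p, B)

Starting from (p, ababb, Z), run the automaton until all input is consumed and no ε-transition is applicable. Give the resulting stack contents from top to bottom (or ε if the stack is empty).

(p, ababb, Z)
  read a, top Z: go to s, push BZ → (s, babb, BZ)
  read b, top B: go to p, push B → (p, abb, BZ)
  ε-move, top B: go to p, push ε → (p, abb, Z)
  read a, top Z: go to s, push BZ → (s, bb, BZ)
  read b, top B: go to p, push B → (p, b, BZ)
  ε-move, top B: go to p, push ε → (p, b, Z)
  read b, top Z: go to s, push ε → (s, ε, ε)
All input consumed in state s with stack ε.

ε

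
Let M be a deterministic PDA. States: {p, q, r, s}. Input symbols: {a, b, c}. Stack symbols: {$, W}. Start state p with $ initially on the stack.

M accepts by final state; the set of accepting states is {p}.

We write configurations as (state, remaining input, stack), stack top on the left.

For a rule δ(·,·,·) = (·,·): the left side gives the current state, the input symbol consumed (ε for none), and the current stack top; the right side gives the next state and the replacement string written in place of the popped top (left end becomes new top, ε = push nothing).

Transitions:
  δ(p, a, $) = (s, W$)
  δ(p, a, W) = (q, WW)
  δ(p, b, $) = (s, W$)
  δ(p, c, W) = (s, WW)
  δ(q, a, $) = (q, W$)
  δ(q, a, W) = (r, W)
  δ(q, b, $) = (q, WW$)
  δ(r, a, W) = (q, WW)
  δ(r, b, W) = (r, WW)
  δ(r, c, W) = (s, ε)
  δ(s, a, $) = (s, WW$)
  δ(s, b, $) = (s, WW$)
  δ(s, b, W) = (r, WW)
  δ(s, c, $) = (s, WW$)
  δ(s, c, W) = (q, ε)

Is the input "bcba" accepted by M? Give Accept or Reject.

Reject

(p, bcba, $)
  read b, top $: go to s, push W$ → (s, cba, W$)
  read c, top W: go to q, push ε → (q, ba, $)
  read b, top $: go to q, push WW$ → (q, a, WW$)
  read a, top W: go to r, push W → (r, ε, WW$)
All input consumed; state r ∉ F and no further ε-move applies.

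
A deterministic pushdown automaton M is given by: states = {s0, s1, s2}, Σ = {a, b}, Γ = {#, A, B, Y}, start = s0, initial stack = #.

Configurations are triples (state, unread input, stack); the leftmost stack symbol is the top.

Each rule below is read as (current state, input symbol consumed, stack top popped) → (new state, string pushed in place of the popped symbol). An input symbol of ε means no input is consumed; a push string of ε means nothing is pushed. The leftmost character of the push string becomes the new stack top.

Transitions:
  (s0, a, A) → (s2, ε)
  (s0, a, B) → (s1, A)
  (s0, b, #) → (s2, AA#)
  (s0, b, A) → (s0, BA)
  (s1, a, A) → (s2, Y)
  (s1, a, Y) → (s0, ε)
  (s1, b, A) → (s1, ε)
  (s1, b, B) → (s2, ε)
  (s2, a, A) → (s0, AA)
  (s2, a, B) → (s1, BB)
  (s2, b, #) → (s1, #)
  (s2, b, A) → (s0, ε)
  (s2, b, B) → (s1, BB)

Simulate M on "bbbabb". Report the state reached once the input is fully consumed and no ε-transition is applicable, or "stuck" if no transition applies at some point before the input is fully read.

s1

(s0, bbbabb, #) ⊢ (s2, bbabb, AA#) ⊢ (s0, babb, A#) ⊢ (s0, abb, BA#) ⊢ (s1, bb, AA#) ⊢ (s1, b, A#) ⊢ (s1, ε, #)
All input consumed; M is in state s1.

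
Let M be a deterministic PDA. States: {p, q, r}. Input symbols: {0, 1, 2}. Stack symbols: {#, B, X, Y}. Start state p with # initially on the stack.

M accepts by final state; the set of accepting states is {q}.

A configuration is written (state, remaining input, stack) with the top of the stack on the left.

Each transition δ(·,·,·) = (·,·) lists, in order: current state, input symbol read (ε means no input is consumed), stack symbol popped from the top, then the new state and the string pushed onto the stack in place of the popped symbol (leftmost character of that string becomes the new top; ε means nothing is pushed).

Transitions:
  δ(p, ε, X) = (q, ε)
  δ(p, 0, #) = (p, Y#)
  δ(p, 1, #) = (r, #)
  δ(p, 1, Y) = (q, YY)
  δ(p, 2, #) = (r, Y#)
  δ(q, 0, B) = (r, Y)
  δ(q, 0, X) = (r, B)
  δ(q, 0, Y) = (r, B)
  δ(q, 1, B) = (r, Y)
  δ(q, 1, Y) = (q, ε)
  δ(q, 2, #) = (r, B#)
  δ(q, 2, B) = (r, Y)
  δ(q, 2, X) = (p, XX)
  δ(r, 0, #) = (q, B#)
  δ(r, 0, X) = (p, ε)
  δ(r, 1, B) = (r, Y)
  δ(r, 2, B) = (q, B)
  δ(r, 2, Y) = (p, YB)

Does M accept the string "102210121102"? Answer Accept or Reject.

(p, 102210121102, #) ⊢ (r, 02210121102, #) ⊢ (q, 2210121102, B#) ⊢ (r, 210121102, Y#) ⊢ (p, 10121102, YB#) ⊢ (q, 0121102, YYB#) ⊢ (r, 121102, BYB#) ⊢ (r, 21102, YYB#) ⊢ (p, 1102, YBYB#) ⊢ (q, 102, YYBYB#) ⊢ (q, 02, YBYB#) ⊢ (r, 2, BBYB#) ⊢ (q, ε, BBYB#)
All input consumed; state q ∈ F.

Accept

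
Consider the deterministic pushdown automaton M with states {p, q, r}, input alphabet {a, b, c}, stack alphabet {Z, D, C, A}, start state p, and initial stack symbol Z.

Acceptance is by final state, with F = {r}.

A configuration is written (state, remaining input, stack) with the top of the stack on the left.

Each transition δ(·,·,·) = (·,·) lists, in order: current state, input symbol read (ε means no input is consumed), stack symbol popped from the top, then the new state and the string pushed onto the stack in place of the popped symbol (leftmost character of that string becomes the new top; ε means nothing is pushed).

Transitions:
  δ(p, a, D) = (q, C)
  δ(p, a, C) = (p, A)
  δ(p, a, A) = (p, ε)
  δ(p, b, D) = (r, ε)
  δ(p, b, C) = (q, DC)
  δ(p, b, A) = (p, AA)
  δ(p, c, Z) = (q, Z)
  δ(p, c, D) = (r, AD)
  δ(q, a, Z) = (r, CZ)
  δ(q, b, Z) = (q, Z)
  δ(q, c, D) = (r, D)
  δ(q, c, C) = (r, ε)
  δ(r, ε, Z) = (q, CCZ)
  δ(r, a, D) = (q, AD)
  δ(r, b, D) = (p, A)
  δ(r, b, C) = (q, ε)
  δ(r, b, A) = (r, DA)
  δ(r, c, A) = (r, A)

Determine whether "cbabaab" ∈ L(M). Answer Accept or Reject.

(p, cbabaab, Z) ⊢ (q, babaab, Z) ⊢ (q, abaab, Z) ⊢ (r, baab, CZ) ⊢ (q, aab, Z) ⊢ (r, ab, CZ)
No transition applies at (r, ab, CZ); input not fully consumed.

Reject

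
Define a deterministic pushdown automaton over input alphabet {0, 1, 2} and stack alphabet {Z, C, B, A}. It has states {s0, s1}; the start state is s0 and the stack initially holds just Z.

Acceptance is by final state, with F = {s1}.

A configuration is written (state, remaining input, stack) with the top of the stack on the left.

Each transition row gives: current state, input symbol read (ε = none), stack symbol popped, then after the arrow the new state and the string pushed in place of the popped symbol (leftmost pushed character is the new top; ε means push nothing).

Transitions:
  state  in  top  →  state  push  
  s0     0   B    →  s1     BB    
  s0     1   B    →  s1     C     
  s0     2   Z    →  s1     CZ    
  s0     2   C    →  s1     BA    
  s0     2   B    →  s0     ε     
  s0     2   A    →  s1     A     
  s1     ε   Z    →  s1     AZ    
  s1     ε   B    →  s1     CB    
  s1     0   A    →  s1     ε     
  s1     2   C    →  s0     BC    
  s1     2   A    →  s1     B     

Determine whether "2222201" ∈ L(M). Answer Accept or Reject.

Reject

(s0, 2222201, Z)
  read 2, top Z: go to s1, push CZ → (s1, 222201, CZ)
  read 2, top C: go to s0, push BC → (s0, 22201, BCZ)
  read 2, top B: go to s0, push ε → (s0, 2201, CZ)
  read 2, top C: go to s1, push BA → (s1, 201, BAZ)
  ε-move, top B: go to s1, push CB → (s1, 201, CBAZ)
  read 2, top C: go to s0, push BC → (s0, 01, BCBAZ)
  read 0, top B: go to s1, push BB → (s1, 1, BBCBAZ)
  ε-move, top B: go to s1, push CB → (s1, 1, CBBCBAZ)
No transition applies at (s1, 1, CBBCBAZ); input not fully consumed.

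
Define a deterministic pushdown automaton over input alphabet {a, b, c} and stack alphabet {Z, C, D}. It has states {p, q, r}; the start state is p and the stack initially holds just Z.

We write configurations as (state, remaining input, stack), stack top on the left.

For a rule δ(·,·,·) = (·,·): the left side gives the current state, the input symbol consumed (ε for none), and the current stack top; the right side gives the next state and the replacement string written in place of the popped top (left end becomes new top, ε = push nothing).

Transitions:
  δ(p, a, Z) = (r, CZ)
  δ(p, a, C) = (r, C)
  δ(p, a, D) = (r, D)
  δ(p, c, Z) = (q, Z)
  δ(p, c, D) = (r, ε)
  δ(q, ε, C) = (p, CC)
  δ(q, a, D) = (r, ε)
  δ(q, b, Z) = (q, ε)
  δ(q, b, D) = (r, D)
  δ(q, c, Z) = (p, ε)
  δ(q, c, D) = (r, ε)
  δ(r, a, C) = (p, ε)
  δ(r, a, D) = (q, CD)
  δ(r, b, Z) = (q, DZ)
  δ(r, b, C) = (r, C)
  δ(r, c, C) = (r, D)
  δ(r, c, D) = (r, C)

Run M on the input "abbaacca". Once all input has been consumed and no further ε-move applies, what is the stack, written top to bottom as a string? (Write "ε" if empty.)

Z

(p, abbaacca, Z)
  read a, top Z: go to r, push CZ → (r, bbaacca, CZ)
  read b, top C: go to r, push C → (r, baacca, CZ)
  read b, top C: go to r, push C → (r, aacca, CZ)
  read a, top C: go to p, push ε → (p, acca, Z)
  read a, top Z: go to r, push CZ → (r, cca, CZ)
  read c, top C: go to r, push D → (r, ca, DZ)
  read c, top D: go to r, push C → (r, a, CZ)
  read a, top C: go to p, push ε → (p, ε, Z)
All input consumed in state p with stack Z.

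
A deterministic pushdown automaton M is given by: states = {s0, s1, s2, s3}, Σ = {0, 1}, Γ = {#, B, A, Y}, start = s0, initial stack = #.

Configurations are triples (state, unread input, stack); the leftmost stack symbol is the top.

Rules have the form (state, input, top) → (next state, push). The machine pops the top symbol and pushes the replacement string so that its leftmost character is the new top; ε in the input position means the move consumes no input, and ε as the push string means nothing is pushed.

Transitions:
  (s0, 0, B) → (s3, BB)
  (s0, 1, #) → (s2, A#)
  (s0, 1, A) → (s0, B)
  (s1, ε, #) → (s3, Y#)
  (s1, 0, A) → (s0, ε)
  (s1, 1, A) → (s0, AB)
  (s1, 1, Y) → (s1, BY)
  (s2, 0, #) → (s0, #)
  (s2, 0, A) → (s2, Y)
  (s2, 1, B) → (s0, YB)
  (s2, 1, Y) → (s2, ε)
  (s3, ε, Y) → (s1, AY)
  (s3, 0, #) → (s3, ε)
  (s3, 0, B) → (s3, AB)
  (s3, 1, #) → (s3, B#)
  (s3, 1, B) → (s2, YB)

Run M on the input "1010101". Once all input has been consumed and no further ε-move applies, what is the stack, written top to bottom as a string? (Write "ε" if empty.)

(s0, 1010101, #) ⊢ (s2, 010101, A#) ⊢ (s2, 10101, Y#) ⊢ (s2, 0101, #) ⊢ (s0, 101, #) ⊢ (s2, 01, A#) ⊢ (s2, 1, Y#) ⊢ (s2, ε, #)
All input consumed in state s2 with stack #.

#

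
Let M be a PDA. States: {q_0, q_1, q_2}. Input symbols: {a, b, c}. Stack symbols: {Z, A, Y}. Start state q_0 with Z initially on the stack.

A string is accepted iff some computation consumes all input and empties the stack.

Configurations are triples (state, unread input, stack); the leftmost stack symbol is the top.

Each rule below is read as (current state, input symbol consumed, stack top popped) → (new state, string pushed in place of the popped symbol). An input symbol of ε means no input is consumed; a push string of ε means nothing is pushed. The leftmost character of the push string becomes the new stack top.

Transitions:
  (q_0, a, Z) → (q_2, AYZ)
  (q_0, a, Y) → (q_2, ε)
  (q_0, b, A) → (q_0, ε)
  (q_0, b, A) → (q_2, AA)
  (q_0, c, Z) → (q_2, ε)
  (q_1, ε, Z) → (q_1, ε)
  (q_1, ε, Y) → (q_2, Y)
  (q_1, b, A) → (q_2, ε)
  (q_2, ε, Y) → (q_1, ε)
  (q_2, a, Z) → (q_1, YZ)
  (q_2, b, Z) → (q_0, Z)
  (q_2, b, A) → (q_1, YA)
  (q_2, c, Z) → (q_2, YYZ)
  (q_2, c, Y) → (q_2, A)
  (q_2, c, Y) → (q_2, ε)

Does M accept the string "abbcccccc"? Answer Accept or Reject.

Accept

One accepting computation: (q_0, abbcccccc, Z) ⊢ (q_2, bbcccccc, AYZ) ⊢ (q_1, bcccccc, YAYZ) ⊢ (q_2, bcccccc, YAYZ) ⊢ (q_1, bcccccc, AYZ) ⊢ (q_2, cccccc, YZ) ⊢ (q_2, ccccc, Z) ⊢ (q_2, cccc, YYZ) ⊢ (q_2, ccc, YZ) ⊢ (q_2, cc, Z) ⊢ (q_2, c, YYZ) ⊢ (q_2, ε, YZ) ⊢ (q_1, ε, Z) ⊢ (q_1, ε, ε)
All input consumed and the stack is empty.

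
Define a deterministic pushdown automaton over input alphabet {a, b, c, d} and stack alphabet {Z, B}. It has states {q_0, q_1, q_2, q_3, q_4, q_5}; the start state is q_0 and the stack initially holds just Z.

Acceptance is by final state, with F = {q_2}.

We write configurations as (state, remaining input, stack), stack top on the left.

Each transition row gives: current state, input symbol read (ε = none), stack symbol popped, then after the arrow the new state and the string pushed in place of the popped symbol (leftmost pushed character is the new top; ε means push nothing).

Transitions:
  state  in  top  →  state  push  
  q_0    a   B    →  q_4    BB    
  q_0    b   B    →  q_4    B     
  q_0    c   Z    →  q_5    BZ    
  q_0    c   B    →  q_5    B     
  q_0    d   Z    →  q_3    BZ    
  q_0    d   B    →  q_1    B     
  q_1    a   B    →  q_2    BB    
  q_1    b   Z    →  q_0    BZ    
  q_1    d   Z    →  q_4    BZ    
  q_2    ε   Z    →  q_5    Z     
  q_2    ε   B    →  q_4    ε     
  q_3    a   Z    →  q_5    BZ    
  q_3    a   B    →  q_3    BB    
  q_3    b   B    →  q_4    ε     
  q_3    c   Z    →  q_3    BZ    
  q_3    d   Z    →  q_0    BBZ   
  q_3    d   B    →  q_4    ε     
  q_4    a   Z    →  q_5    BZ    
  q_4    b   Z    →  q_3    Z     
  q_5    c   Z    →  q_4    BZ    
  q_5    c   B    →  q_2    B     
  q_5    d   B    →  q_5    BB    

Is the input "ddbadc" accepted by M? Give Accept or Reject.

(q_0, ddbadc, Z)
  read d, top Z: go to q_3, push BZ → (q_3, dbadc, BZ)
  read d, top B: go to q_4, push ε → (q_4, badc, Z)
  read b, top Z: go to q_3, push Z → (q_3, adc, Z)
  read a, top Z: go to q_5, push BZ → (q_5, dc, BZ)
  read d, top B: go to q_5, push BB → (q_5, c, BBZ)
  read c, top B: go to q_2, push B → (q_2, ε, BBZ)
All input consumed; state q_2 ∈ F.

Accept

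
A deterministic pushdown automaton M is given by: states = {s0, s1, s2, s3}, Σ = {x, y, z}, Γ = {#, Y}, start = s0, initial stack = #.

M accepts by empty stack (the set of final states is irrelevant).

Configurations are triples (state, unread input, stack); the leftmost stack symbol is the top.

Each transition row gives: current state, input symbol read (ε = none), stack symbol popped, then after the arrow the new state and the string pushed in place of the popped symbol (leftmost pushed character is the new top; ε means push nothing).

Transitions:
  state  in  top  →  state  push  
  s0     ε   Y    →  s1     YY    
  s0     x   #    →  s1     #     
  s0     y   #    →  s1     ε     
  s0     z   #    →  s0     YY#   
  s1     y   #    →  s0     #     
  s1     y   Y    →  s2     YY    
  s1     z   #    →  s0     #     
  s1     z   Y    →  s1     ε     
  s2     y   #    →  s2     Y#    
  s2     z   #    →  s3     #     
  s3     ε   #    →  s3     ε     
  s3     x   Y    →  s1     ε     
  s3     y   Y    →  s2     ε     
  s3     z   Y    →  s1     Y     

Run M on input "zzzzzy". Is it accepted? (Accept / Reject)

(s0, zzzzzy, #)
  read z, top #: go to s0, push YY# → (s0, zzzzy, YY#)
  ε-move, top Y: go to s1, push YY → (s1, zzzzy, YYY#)
  read z, top Y: go to s1, push ε → (s1, zzzy, YY#)
  read z, top Y: go to s1, push ε → (s1, zzy, Y#)
  read z, top Y: go to s1, push ε → (s1, zy, #)
  read z, top #: go to s0, push # → (s0, y, #)
  read y, top #: go to s1, push ε → (s1, ε, ε)
All input consumed and the stack is empty.

Accept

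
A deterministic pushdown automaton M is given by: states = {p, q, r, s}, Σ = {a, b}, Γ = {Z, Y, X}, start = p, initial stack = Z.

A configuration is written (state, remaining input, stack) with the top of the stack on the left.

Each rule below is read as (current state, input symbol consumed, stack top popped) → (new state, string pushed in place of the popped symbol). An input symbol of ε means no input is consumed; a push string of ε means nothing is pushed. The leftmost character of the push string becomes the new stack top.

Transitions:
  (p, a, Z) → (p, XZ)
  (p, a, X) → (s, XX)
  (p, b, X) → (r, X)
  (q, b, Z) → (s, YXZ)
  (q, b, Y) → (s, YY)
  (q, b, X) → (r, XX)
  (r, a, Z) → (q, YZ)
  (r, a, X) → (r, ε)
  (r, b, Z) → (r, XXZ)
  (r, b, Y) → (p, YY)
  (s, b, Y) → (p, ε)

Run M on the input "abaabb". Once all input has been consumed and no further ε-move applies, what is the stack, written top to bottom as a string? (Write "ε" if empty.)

YZ

(p, abaabb, Z)
  read a, top Z: go to p, push XZ → (p, baabb, XZ)
  read b, top X: go to r, push X → (r, aabb, XZ)
  read a, top X: go to r, push ε → (r, abb, Z)
  read a, top Z: go to q, push YZ → (q, bb, YZ)
  read b, top Y: go to s, push YY → (s, b, YYZ)
  read b, top Y: go to p, push ε → (p, ε, YZ)
All input consumed in state p with stack YZ.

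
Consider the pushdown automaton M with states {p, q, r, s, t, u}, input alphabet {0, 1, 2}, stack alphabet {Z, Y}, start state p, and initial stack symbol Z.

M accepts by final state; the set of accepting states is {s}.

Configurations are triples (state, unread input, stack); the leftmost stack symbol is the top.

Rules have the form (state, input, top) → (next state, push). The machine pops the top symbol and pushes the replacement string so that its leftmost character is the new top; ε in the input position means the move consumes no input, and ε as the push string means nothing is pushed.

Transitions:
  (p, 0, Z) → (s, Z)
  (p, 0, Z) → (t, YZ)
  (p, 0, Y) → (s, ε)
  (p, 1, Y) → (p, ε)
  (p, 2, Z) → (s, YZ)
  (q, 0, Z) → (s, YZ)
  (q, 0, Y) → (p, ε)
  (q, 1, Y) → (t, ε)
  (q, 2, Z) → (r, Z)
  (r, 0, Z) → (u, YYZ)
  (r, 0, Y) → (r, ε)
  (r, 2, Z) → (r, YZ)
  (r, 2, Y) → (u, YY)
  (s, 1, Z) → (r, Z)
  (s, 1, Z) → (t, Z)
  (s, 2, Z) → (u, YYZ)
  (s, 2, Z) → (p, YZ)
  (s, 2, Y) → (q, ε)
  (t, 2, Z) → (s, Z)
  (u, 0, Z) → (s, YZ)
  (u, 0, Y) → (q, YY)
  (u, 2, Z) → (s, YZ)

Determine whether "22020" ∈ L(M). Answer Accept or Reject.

Accept

One accepting computation: (p, 22020, Z) ⊢ (s, 2020, YZ) ⊢ (q, 020, Z) ⊢ (s, 20, YZ) ⊢ (q, 0, Z) ⊢ (s, ε, YZ)
All input consumed and state s ∈ F.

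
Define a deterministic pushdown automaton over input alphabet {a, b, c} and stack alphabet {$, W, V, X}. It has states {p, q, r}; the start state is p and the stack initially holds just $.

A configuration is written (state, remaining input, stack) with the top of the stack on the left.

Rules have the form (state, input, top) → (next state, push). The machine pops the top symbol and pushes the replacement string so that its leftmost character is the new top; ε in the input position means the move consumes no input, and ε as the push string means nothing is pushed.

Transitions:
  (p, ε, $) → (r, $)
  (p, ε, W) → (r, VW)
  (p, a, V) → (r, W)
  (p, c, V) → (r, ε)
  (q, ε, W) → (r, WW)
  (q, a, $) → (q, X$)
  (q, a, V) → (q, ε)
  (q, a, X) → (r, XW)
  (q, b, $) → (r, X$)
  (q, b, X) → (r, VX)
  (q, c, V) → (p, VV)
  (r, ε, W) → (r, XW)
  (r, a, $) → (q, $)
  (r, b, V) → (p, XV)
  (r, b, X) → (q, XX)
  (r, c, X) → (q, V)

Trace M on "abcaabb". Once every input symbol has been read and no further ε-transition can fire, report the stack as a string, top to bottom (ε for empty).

XVX$

(p, abcaabb, $)
  ε-move, top $: go to r, push $ → (r, abcaabb, $)
  read a, top $: go to q, push $ → (q, bcaabb, $)
  read b, top $: go to r, push X$ → (r, caabb, X$)
  read c, top X: go to q, push V → (q, aabb, V$)
  read a, top V: go to q, push ε → (q, abb, $)
  read a, top $: go to q, push X$ → (q, bb, X$)
  read b, top X: go to r, push VX → (r, b, VX$)
  read b, top V: go to p, push XV → (p, ε, XVX$)
All input consumed in state p with stack XVX$.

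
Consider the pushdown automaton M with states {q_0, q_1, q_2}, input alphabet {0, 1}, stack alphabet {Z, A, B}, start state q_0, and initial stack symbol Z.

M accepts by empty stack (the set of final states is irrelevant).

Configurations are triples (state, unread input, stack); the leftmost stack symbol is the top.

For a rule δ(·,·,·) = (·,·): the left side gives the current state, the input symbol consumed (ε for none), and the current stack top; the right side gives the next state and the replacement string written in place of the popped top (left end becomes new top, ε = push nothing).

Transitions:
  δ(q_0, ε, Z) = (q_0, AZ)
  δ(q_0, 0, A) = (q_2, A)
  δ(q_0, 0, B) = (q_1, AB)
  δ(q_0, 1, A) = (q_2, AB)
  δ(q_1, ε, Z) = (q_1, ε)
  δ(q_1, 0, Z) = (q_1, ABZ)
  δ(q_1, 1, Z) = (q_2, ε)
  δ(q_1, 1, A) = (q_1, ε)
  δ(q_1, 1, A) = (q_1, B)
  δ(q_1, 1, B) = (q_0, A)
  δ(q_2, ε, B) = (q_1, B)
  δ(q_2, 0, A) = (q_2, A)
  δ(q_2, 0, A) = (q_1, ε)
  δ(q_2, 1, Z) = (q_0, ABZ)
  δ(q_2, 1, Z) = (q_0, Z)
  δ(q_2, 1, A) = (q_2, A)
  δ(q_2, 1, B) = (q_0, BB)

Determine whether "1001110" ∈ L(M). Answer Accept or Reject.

No computation consumes all input and empties the stack.

Reject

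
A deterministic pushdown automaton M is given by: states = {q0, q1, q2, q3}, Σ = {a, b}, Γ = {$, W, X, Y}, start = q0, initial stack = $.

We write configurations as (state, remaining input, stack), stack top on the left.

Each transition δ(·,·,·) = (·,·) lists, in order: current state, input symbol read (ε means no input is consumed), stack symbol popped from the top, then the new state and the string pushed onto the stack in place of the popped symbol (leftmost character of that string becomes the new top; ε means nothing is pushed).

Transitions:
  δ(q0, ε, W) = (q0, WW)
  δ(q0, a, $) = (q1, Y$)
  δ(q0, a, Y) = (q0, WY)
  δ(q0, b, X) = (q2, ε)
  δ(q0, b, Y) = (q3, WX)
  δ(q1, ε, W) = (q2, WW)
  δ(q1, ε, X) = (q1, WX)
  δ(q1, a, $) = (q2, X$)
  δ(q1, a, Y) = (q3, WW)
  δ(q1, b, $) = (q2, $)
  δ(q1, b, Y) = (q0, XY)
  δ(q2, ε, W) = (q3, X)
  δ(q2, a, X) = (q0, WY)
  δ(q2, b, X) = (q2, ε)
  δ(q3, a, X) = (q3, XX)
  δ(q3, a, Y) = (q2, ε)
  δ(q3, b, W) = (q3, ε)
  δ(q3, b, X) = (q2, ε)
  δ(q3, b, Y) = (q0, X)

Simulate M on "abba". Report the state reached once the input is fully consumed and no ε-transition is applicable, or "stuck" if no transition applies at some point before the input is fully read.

stuck

(q0, abba, $) ⊢ (q1, bba, Y$) ⊢ (q0, ba, XY$) ⊢ (q2, a, Y$)
No transition for (q2, a, top Y); M blocks with input a remaining.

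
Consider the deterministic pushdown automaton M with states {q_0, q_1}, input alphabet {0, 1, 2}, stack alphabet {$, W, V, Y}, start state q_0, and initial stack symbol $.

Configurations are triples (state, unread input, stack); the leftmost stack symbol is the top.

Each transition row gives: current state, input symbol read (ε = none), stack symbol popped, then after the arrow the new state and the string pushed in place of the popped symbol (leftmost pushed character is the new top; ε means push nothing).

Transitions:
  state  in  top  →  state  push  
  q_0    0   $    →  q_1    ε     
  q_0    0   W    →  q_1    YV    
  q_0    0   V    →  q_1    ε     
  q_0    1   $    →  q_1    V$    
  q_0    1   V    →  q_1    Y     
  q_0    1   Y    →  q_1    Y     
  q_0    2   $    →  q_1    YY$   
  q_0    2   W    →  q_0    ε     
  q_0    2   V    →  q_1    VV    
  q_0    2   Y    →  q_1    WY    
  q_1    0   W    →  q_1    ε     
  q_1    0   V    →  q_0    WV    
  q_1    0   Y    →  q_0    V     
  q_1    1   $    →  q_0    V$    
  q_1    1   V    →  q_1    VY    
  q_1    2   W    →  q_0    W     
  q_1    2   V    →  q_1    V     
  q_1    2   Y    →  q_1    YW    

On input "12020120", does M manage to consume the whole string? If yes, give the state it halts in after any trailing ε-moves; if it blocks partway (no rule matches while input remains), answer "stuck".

q_0

(q_0, 12020120, $) ⊢ (q_1, 2020120, V$) ⊢ (q_1, 020120, V$) ⊢ (q_0, 20120, WV$) ⊢ (q_0, 0120, V$) ⊢ (q_1, 120, $) ⊢ (q_0, 20, V$) ⊢ (q_1, 0, VV$) ⊢ (q_0, ε, WVV$)
All input consumed; M is in state q_0.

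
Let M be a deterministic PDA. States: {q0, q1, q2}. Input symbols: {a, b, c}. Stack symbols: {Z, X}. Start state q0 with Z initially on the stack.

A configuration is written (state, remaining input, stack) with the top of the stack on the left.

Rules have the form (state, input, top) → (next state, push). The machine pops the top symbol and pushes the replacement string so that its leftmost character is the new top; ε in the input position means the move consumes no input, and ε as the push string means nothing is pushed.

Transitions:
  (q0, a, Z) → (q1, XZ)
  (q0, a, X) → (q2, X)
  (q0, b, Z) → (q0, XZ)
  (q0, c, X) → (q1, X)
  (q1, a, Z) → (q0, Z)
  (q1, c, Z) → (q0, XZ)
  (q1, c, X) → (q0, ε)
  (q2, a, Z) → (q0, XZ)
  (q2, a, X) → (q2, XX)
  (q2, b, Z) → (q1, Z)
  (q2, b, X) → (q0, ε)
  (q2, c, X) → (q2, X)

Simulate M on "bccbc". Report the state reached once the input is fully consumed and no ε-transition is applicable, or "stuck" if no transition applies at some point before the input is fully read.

(q0, bccbc, Z)
  read b, top Z: go to q0, push XZ → (q0, ccbc, XZ)
  read c, top X: go to q1, push X → (q1, cbc, XZ)
  read c, top X: go to q0, push ε → (q0, bc, Z)
  read b, top Z: go to q0, push XZ → (q0, c, XZ)
  read c, top X: go to q1, push X → (q1, ε, XZ)
All input consumed; M is in state q1.

q1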